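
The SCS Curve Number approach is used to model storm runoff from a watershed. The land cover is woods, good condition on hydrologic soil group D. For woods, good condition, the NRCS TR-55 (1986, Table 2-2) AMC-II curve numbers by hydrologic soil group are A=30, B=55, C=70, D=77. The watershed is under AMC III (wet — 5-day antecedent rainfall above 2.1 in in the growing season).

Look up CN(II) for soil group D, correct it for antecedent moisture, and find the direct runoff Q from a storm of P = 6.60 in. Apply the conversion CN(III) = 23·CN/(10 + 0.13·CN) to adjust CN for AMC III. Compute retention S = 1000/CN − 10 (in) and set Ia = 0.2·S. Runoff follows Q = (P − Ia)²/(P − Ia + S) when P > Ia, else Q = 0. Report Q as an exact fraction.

Q = 5958481/1132285 in ≈ 5.262 in

NRCS table: woods, good condition, soil group D → CN(II) = 77
Wet (AMC III): CN(III) = 23·77/(10 + 0.13·77) = 1771/(2001/100) = 7700/87 ≈ 88.506
Retention S: 1000/CN − 10 with CN=88.506 → S = 100/77 ≈ 1.299 in
Ia = 0.2·(100/77) = 20/77 in ≈ 0.260 in
Since P=6.600 > Ia=0.260: effective rainfall P−Ia = 2441/385 in
Q: (2441/385)² ÷ (2941/385) = 5958481/1132285 in (≈ 5.262 in)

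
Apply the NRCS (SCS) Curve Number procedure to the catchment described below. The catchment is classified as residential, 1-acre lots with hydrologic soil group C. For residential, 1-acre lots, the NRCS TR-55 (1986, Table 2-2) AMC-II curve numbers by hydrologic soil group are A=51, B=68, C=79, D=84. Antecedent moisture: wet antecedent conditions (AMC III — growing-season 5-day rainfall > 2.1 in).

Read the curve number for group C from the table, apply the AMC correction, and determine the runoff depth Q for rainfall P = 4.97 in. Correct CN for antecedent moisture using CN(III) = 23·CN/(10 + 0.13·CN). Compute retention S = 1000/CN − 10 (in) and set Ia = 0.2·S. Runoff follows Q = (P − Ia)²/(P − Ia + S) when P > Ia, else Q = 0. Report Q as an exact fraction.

NRCS table: residential, 1-acre lots, soil group C → CN(II) = 79
Wet (AMC III): CN(III) = 23·79/(10 + 0.13·79) = 1817/(2027/100) = 181700/2027 ≈ 89.640
Max retention: S = 1000/(181700/2027) − 10 = 2100/1817 in (≈ 1.156 in)
Ia = 0.2·(2100/1817) = 420/1817 in ≈ 0.231 in
Excess rainfall: 4.970 − 0.231 = 4.739 in; P > Ia so Q > 0
Runoff Q = (P−Ia)²/(P−Ia+S) = (4.739)²/(4.739+1.156) = 105915054343/27801371900 ≈ 3.810 in

Q = 105915054343/27801371900 in ≈ 3.810 in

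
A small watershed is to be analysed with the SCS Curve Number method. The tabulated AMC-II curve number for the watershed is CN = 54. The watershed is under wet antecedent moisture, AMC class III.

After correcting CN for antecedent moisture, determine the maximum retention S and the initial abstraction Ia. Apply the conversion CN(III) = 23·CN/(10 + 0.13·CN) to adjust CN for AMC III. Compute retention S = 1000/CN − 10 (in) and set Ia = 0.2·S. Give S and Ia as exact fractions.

S = 100/27 in ≈ 3.704 in; Ia = 20/27 in ≈ 0.741 in

CN(III) from CN(II)=54: (23·54)/(10 + 0.13·54) = 2700/37 ≈ 72.973
Retention S: 1000/CN − 10 with CN=72.973 → S = 100/27 ≈ 3.704 in
Ia = 0.2·(100/27) = 20/27 in ≈ 0.741 in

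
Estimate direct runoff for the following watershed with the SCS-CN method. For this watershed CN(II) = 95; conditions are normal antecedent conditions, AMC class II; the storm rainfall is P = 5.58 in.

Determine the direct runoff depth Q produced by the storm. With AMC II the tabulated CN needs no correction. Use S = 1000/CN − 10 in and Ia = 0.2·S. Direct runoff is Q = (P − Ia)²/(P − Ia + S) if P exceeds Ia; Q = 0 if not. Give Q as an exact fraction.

Q = 27050401/5415950 in ≈ 4.995 in

Average conditions: CN = 95 (no AMC adjustment).
Max retention: S = 1000/95 − 10 = 10/19 in (≈ 0.526 in)
Ia = 0.2S: 0.2·0.526 = 0.105 in (exactly 2/19)
P − Ia = 5.580 − 0.105 = 5201/950 ≈ 5.475 in (> 0, runoff occurs)
Q: (5201/950)² ÷ (5701/950) = 27050401/5415950 in (≈ 4.995 in)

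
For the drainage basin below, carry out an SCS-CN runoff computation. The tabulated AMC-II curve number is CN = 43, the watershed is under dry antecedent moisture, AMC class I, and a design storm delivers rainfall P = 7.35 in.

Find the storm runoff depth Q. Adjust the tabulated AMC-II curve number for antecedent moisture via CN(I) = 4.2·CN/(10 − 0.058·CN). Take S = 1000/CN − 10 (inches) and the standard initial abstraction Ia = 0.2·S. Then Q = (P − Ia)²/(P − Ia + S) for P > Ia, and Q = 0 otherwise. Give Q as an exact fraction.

Dry (AMC I): CN(I) = 4.2·43/(10 − 0.058·43) = (903/5)/(3753/500) = 30100/1251 ≈ 24.061
S = 1000/(30100/1251) − 10 = 9500/301 in ≈ 31.561 in
Initial abstraction Ia = S/5 = (9500/301)/5 = 1900/301 ≈ 6.312 in
Excess rainfall: 7.350 − 6.312 = 1.038 in; P > Ia so Q > 0
Q: (6247/6020)² ÷ (196247/6020) = 39025009/1181406940 in (≈ 0.033 in)

Q = 39025009/1181406940 in ≈ 0.033 in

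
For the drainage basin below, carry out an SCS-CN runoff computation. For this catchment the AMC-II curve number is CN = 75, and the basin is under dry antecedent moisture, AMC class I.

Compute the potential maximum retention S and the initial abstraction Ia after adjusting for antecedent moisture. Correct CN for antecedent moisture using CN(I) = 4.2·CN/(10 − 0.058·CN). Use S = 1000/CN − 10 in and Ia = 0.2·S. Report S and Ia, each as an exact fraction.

S = 500/63 in ≈ 7.937 in; Ia = 100/63 in ≈ 1.587 in

CN(I) from CN(II)=75: (4.2·75)/(10 − 0.058·75) = 6300/113 ≈ 55.752
S = 1000/(6300/113) − 10 = 500/63 in ≈ 7.937 in
Ia = 0.2S: 0.2·7.937 = 1.587 in (exactly 100/63)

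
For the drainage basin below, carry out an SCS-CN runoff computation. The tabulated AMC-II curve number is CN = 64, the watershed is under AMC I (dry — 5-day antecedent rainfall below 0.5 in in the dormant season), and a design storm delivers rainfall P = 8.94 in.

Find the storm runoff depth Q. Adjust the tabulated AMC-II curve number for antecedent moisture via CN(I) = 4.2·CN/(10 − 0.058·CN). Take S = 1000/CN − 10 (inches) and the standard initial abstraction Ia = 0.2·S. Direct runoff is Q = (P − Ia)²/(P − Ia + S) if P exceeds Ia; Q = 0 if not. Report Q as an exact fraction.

Q = 6403563/3210200 in ≈ 1.995 in

CN(I) from CN(II)=64: (4.2·64)/(10 − 0.058·64) = 5600/131 ≈ 42.748
S = 1000/(5600/131) − 10 = 375/28 in ≈ 13.393 in
Initial abstraction Ia = S/5 = (375/28)/5 = 75/28 ≈ 2.679 in
Since P=8.940 > Ia=2.679: effective rainfall P−Ia = 4383/700 in
Q: (4383/700)² ÷ (6879/350) = 6403563/3210200 in (≈ 1.995 in)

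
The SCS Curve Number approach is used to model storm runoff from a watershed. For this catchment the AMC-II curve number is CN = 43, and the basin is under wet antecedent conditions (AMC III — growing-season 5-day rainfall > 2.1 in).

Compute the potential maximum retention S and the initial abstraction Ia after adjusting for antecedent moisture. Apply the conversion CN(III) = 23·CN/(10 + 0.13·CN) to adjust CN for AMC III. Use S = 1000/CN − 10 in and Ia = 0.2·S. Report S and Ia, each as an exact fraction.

CN(III) from CN(II)=43: (23·43)/(10 + 0.13·43) = 98900/1559 ≈ 63.438
Retention S: 1000/CN − 10 with CN=63.438 → S = 5700/989 ≈ 5.763 in
Initial abstraction Ia = S/5 = (5700/989)/5 = 1140/989 ≈ 1.153 in

S = 5700/989 in ≈ 5.763 in; Ia = 1140/989 in ≈ 1.153 in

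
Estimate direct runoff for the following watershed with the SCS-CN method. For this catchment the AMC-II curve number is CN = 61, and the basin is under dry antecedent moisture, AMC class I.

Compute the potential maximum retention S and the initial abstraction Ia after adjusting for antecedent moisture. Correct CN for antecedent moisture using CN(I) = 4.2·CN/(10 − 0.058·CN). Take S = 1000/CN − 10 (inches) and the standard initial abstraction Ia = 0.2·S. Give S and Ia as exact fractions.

Dry (AMC I): CN(I) = 4.2·61/(10 − 0.058·61) = (1281/5)/(3231/500) = 42700/1077 ≈ 39.647
Max retention: S = 1000/(42700/1077) − 10 = 6500/427 in (≈ 15.222 in)
Ia = 0.2S: 0.2·15.222 = 3.044 in (exactly 1300/427)

S = 6500/427 in ≈ 15.222 in; Ia = 1300/427 in ≈ 3.044 in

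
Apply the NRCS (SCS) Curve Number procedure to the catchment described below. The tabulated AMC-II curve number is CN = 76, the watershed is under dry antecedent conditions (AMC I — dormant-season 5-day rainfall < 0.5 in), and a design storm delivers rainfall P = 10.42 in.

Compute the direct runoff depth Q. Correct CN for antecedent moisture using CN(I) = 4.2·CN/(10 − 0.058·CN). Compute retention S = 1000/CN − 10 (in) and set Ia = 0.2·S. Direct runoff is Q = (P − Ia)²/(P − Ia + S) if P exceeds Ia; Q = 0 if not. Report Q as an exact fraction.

CN(I) from CN(II)=76: (4.2·76)/(10 − 0.058·76) = 13300/233 ≈ 57.082
S = 1000/(13300/233) − 10 = 1000/133 in ≈ 7.519 in
Initial abstraction Ia = S/5 = (1000/133)/5 = 200/133 ≈ 1.504 in
Since P=10.420 > Ia=1.504: effective rainfall P−Ia = 59293/6650 in
Q: (59293/6650)² ÷ (109293/6650) = 3515659849/726798450 in (≈ 4.837 in)

Q = 3515659849/726798450 in ≈ 4.837 in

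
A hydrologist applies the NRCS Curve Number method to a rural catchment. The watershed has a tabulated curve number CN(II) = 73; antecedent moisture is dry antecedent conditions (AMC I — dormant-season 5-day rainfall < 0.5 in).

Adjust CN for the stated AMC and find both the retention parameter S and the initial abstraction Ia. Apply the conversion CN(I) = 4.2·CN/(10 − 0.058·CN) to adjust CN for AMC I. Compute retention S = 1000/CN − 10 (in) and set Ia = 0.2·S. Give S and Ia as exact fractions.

Adjust CN=73 to AMC I: 4.2·73/(10 − 0.058·73) → (1533/5) ÷ (2883/500) = 51100/961 ≈ 53.174
Max retention: S = 1000/(51100/961) − 10 = 4500/511 in (≈ 8.806 in)
Ia = 0.2·(4500/511) = 900/511 in ≈ 1.761 in

S = 4500/511 in ≈ 8.806 in; Ia = 900/511 in ≈ 1.761 in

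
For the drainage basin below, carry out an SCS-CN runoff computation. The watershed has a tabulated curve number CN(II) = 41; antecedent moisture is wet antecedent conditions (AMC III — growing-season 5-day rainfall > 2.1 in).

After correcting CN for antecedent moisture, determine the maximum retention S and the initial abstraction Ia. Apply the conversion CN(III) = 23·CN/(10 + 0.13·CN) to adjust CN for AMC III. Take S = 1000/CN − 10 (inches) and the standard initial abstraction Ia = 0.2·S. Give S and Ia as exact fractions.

CN(III) from CN(II)=41: (23·41)/(10 + 0.13·41) = 94300/1533 ≈ 61.513
Max retention: S = 1000/(94300/1533) − 10 = 5900/943 in (≈ 6.257 in)
Ia = 0.2S: 0.2·6.257 = 1.251 in (exactly 1180/943)

S = 5900/943 in ≈ 6.257 in; Ia = 1180/943 in ≈ 1.251 in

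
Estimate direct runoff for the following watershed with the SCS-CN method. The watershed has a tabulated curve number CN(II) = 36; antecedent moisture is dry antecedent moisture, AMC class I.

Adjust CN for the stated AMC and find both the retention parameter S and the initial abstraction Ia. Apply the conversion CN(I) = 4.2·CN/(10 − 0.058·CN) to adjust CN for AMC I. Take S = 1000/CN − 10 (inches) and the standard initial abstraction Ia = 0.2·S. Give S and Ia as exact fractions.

CN(I) from CN(II)=36: (4.2·36)/(10 − 0.058·36) = 18900/989 ≈ 19.110
Retention S: 1000/CN − 10 with CN=19.110 → S = 8000/189 ≈ 42.328 in
Initial abstraction Ia = S/5 = (8000/189)/5 = 1600/189 ≈ 8.466 in

S = 8000/189 in ≈ 42.328 in; Ia = 1600/189 in ≈ 8.466 in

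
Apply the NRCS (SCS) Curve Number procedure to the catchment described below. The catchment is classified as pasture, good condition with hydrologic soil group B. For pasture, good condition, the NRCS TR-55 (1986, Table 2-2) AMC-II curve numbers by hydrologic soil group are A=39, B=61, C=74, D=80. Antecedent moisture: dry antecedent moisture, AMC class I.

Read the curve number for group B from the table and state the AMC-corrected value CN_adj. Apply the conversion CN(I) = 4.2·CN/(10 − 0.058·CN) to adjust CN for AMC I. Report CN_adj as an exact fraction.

CN_adj = 42700/1077 ≈ 39.647

NRCS table: pasture, good condition, soil group B → CN(II) = 61
Adjust CN=61 to AMC I: 4.2·61/(10 − 0.058·61) → (1281/5) ÷ (3231/500) = 42700/1077 ≈ 39.647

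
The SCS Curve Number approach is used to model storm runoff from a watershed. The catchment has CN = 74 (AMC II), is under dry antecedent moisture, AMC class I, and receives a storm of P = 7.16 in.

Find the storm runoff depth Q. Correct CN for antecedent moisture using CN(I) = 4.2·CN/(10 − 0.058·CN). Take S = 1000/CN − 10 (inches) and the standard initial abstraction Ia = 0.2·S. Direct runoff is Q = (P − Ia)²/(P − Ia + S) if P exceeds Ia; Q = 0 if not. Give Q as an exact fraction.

CN(I) from CN(II)=74: (4.2·74)/(10 − 0.058·74) = 77700/1427 ≈ 54.450
S = 1000/(77700/1427) − 10 = 6500/777 in ≈ 8.366 in
Initial abstraction Ia = S/5 = (6500/777)/5 = 1300/777 ≈ 1.673 in
P − Ia = 7.160 − 1.673 = 106583/19425 ≈ 5.487 in (> 0, runoff occurs)
Q: (106583/19425)² ÷ (269083/19425) = 11359935889/5226937275 in (≈ 2.173 in)

Q = 11359935889/5226937275 in ≈ 2.173 in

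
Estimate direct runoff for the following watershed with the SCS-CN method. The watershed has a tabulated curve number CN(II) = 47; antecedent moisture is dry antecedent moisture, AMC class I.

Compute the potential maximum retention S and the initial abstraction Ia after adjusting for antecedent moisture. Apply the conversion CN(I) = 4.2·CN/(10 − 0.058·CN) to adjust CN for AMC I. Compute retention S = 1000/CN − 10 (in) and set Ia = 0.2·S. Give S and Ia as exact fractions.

Adjust CN=47 to AMC I: 4.2·47/(10 − 0.058·47) → (987/5) ÷ (3637/500) = 98700/3637 ≈ 27.138
Max retention: S = 1000/(98700/3637) − 10 = 26500/987 in (≈ 26.849 in)
Initial abstraction Ia = S/5 = (26500/987)/5 = 5300/987 ≈ 5.370 in

S = 26500/987 in ≈ 26.849 in; Ia = 5300/987 in ≈ 5.370 in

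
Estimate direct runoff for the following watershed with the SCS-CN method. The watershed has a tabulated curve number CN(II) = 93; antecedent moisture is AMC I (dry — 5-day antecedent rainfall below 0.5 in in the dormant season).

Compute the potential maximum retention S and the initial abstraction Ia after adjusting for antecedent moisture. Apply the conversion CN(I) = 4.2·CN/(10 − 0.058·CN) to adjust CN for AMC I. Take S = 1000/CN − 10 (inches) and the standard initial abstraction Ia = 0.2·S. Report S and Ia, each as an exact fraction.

Dry (AMC I): CN(I) = 4.2·93/(10 − 0.058·93) = (1953/5)/(2303/500) = 27900/329 ≈ 84.802
S = 1000/(27900/329) − 10 = 500/279 in ≈ 1.792 in
Ia = 0.2S: 0.2·1.792 = 0.358 in (exactly 100/279)

S = 500/279 in ≈ 1.792 in; Ia = 100/279 in ≈ 0.358 in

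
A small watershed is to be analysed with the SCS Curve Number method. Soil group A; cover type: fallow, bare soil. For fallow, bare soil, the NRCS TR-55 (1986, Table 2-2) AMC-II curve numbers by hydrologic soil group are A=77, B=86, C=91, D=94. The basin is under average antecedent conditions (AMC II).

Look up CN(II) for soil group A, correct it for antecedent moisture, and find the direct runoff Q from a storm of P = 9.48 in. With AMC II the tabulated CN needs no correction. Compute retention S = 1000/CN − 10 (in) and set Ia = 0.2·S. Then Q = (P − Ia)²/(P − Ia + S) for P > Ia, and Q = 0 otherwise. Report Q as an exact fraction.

NRCS table: fallow, bare soil, soil group A → CN(II) = 77
CN(II) = 77; AMC II needs no correction.
Retention S: 1000/CN − 10 with CN=77.000 → S = 230/77 ≈ 2.987 in
Ia = 0.2·(230/77) = 46/77 in ≈ 0.597 in
P − Ia = 9.480 − 0.597 = 17099/1925 ≈ 8.883 in (> 0, runoff occurs)
Q = (17099/1925)²/((17099/1925) + 230/77) = (292375801/3705625)/(22849/1925) = 292375801/43984325 in ≈ 6.647 in

Q = 292375801/43984325 in ≈ 6.647 in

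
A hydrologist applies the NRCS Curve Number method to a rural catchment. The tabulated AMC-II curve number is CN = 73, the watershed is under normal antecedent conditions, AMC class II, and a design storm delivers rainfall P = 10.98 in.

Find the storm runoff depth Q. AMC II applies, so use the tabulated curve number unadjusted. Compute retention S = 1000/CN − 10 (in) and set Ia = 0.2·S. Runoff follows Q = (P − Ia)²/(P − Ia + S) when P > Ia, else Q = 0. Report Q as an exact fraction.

CN(II) = 73; AMC II needs no correction.
Max retention: S = 1000/73 − 10 = 270/73 in (≈ 3.699 in)
Initial abstraction Ia = S/5 = (270/73)/5 = 54/73 ≈ 0.740 in
Excess rainfall: 10.980 − 0.740 = 10.240 in; P > Ia so Q > 0
Runoff Q = (P−Ia)²/(P−Ia+S) = (10.240)²/(10.240+3.699) = 155226681/20633450 ≈ 7.523 in

Q = 155226681/20633450 in ≈ 7.523 in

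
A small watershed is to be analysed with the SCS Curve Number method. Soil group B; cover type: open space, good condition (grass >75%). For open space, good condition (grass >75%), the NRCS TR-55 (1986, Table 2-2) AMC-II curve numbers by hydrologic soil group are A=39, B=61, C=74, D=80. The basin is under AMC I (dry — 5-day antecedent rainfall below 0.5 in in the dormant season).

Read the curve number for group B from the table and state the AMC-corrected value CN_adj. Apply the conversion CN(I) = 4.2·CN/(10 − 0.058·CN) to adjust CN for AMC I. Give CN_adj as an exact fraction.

CN_adj = 42700/1077 ≈ 39.647

NRCS table: open space, good condition (grass >75%), soil group B → CN(II) = 61
Adjust CN=61 to AMC I: 4.2·61/(10 − 0.058·61) → (1281/5) ÷ (3231/500) = 42700/1077 ≈ 39.647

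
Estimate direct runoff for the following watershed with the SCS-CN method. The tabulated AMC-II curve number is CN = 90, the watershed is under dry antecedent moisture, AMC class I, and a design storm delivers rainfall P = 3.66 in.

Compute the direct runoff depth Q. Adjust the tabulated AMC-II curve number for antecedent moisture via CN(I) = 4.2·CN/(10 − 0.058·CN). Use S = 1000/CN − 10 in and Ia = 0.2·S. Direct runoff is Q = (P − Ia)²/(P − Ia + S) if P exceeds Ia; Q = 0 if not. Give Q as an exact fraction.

Dry (AMC I): CN(I) = 4.2·90/(10 − 0.058·90) = 378/(239/50) = 18900/239 ≈ 79.079
Retention S: 1000/CN − 10 with CN=79.079 → S = 500/189 ≈ 2.646 in
Ia = 0.2S: 0.2·2.646 = 0.529 in (exactly 100/189)
P − Ia = 3.660 − 0.529 = 29587/9450 ≈ 3.131 in (> 0, runoff occurs)
Q: (29587/9450)² ÷ (54587/9450) = 875390569/515847150 in (≈ 1.697 in)

Q = 875390569/515847150 in ≈ 1.697 in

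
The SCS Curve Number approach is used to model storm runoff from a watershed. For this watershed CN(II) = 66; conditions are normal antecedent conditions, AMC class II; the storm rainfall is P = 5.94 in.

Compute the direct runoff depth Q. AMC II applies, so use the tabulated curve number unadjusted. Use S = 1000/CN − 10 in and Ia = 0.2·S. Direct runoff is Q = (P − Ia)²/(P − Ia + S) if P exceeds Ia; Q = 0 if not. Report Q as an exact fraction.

Q = 65626201/27391650 in ≈ 2.396 in

CN(II) = 66; AMC II needs no correction.
Max retention: S = 1000/66 − 10 = 170/33 in (≈ 5.152 in)
Ia = 0.2S: 0.2·5.152 = 1.030 in (exactly 34/33)
Since P=5.940 > Ia=1.030: effective rainfall P−Ia = 8101/1650 in
Q: (8101/1650)² ÷ (16601/1650) = 65626201/27391650 in (≈ 2.396 in)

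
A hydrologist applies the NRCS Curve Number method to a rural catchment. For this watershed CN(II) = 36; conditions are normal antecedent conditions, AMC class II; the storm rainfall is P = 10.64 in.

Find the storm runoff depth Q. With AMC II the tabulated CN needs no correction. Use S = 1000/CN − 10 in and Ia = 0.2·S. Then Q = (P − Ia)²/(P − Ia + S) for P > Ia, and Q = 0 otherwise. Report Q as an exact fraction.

Q = 1270418/629325 in ≈ 2.019 in

AMC II — tabulated CN = 36 applies directly.
S = 1000/36 − 10 = 160/9 in ≈ 17.778 in
Ia = 0.2·(160/9) = 32/9 in ≈ 3.556 in
P − Ia = 10.640 − 3.556 = 1594/225 ≈ 7.084 in (> 0, runoff occurs)
Q = (1594/225)²/((1594/225) + 160/9) = (2540836/50625)/(5594/225) = 1270418/629325 in ≈ 2.019 in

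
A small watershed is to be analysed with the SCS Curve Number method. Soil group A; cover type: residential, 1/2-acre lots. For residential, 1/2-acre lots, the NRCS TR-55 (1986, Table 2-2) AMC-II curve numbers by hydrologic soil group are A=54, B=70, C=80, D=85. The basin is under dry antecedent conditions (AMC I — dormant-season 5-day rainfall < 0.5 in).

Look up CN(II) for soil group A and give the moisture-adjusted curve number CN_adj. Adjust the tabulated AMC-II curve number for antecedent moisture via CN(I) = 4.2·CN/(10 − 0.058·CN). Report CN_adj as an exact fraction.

NRCS table: residential, 1/2-acre lots, soil group A → CN(II) = 54
Adjust CN=54 to AMC I: 4.2·54/(10 − 0.058·54) → (1134/5) ÷ (1717/250) = 56700/1717 ≈ 33.023

CN_adj = 56700/1717 ≈ 33.023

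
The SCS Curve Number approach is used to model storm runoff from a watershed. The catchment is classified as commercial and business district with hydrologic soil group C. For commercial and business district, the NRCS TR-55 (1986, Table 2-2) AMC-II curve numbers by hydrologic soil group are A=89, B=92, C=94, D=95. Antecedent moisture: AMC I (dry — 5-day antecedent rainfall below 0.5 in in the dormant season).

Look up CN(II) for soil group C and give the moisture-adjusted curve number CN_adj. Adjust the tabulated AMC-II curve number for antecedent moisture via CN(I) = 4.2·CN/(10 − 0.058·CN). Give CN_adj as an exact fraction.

CN_adj = 32900/379 ≈ 86.807

NRCS table: commercial and business district, soil group C → CN(II) = 94
Dry (AMC I): CN(I) = 4.2·94/(10 − 0.058·94) = (1974/5)/(1137/250) = 32900/379 ≈ 86.807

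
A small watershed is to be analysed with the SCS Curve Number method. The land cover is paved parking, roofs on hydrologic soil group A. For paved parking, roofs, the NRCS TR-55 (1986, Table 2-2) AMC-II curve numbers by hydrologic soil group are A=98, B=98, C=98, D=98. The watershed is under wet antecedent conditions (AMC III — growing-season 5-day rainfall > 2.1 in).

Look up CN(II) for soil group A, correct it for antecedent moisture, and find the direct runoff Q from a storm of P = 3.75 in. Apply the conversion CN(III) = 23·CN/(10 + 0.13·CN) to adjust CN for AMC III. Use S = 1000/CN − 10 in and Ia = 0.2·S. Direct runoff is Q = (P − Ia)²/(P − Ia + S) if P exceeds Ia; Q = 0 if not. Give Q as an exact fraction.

NRCS table: paved parking, roofs, soil group A → CN(II) = 98
Adjust CN=98 to AMC III: 23·98/(10 + 0.13·98) → 2254 ÷ (1137/50) = 112700/1137 ≈ 99.120
Retention S: 1000/CN − 10 with CN=99.120 → S = 100/1127 ≈ 0.089 in
Initial abstraction Ia = S/5 = (100/1127)/5 = 20/1127 ≈ 0.018 in
Since P=3.750 > Ia=0.018: effective rainfall P−Ia = 16825/4508 in
Q: (16825/4508)² ÷ (17225/4508) = 11323225/3106012 in (≈ 3.646 in)

Q = 11323225/3106012 in ≈ 3.646 in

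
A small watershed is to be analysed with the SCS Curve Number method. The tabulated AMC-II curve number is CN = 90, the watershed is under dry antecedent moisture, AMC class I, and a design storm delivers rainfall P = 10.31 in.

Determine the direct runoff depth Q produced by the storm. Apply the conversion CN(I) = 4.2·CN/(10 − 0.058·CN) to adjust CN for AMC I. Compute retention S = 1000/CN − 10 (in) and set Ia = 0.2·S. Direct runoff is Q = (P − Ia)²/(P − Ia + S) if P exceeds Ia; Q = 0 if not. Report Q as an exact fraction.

Q = 34172849881/4438835100 in ≈ 7.699 in

Dry (AMC I): CN(I) = 4.2·90/(10 − 0.058·90) = 378/(239/50) = 18900/239 ≈ 79.079
Retention S: 1000/CN − 10 with CN=79.079 → S = 500/189 ≈ 2.646 in
Ia = 0.2S: 0.2·2.646 = 0.529 in (exactly 100/189)
Excess rainfall: 10.310 − 0.529 = 9.781 in; P > Ia so Q > 0
Runoff Q = (P−Ia)²/(P−Ia+S) = (9.781)²/(9.781+2.646) = 34172849881/4438835100 ≈ 7.699 in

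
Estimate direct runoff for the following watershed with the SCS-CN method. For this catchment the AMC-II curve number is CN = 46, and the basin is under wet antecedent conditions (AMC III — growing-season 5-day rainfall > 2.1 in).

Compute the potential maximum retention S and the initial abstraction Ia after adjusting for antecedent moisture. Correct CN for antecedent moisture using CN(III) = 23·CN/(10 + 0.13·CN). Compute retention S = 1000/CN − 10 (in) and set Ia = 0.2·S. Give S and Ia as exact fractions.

S = 2700/529 in ≈ 5.104 in; Ia = 540/529 in ≈ 1.021 in

Wet (AMC III): CN(III) = 23·46/(10 + 0.13·46) = 1058/(799/50) = 52900/799 ≈ 66.208
Retention S: 1000/CN − 10 with CN=66.208 → S = 2700/529 ≈ 5.104 in
Ia = 0.2·(2700/529) = 540/529 in ≈ 1.021 in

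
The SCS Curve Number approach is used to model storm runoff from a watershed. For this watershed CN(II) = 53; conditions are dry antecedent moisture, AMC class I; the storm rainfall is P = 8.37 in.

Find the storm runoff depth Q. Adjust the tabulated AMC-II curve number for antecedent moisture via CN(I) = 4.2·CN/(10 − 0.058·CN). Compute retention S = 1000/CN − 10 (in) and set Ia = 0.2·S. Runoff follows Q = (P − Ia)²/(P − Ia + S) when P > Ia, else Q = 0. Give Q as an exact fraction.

Q = 213057019561/312928965300 in ≈ 0.681 in

Dry (AMC I): CN(I) = 4.2·53/(10 − 0.058·53) = (1113/5)/(3463/500) = 111300/3463 ≈ 32.140
Max retention: S = 1000/(111300/3463) − 10 = 23500/1113 in (≈ 21.114 in)
Initial abstraction Ia = S/5 = (23500/1113)/5 = 4700/1113 ≈ 4.223 in
P − Ia = 8.370 − 4.223 = 461581/111300 ≈ 4.147 in (> 0, runoff occurs)
Q = (461581/111300)²/((461581/111300) + 23500/1113) = (213057019561/12387690000)/(2811581/111300) = 213057019561/312928965300 in ≈ 0.681 in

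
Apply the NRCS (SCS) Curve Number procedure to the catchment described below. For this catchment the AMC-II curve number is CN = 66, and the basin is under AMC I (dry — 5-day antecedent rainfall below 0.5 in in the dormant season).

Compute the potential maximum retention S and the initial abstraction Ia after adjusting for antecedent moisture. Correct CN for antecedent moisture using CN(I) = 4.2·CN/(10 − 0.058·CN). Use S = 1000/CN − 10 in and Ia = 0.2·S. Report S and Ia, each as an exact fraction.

S = 8500/693 in ≈ 12.266 in; Ia = 1700/693 in ≈ 2.453 in

Adjust CN=66 to AMC I: 4.2·66/(10 − 0.058·66) → (1386/5) ÷ (1543/250) = 69300/1543 ≈ 44.913
S = 1000/(69300/1543) − 10 = 8500/693 in ≈ 12.266 in
Initial abstraction Ia = S/5 = (8500/693)/5 = 1700/693 ≈ 2.453 in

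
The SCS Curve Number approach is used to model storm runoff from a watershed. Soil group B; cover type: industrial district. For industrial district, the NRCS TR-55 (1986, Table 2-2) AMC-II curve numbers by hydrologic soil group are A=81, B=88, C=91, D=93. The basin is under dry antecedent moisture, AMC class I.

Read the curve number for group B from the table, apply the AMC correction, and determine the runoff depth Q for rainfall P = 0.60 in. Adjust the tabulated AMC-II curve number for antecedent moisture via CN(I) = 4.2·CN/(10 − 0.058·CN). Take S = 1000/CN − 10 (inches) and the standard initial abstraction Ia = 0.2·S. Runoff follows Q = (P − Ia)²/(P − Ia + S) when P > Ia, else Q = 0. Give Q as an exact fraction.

Q = 0 in ≈ 0.000 in

NRCS table: industrial district, soil group B → CN(II) = 88
Adjust CN=88 to AMC I: 4.2·88/(10 − 0.058·88) → (1848/5) ÷ (612/125) = 3850/51 ≈ 75.490
S = 1000/(3850/51) − 10 = 250/77 in ≈ 3.247 in
Initial abstraction Ia = S/5 = (250/77)/5 = 50/77 ≈ 0.649 in
P = 0.600 ≤ Ia = 0.649 in: entire storm abstracted, Q = 0.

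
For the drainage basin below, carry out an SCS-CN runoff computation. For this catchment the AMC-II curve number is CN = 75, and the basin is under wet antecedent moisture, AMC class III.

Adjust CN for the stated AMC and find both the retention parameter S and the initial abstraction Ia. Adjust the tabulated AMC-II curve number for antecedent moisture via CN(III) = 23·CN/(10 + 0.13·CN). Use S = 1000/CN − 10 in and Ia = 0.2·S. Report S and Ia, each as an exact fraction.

CN(III) from CN(II)=75: (23·75)/(10 + 0.13·75) = 6900/79 ≈ 87.342
S = 1000/(6900/79) − 10 = 100/69 in ≈ 1.449 in
Ia = 0.2·(100/69) = 20/69 in ≈ 0.290 in

S = 100/69 in ≈ 1.449 in; Ia = 20/69 in ≈ 0.290 in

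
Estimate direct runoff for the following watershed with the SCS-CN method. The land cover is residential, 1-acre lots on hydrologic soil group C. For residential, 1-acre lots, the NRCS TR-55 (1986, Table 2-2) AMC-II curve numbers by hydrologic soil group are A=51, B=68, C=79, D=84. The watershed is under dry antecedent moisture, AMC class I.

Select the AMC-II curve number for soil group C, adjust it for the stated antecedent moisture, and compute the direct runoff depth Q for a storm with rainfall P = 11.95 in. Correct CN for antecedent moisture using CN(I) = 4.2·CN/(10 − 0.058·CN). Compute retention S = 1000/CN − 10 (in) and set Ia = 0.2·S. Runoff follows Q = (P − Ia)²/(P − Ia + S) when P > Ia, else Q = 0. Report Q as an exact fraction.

NRCS table: residential, 1-acre lots, soil group C → CN(II) = 79
CN(I) from CN(II)=79: (4.2·79)/(10 − 0.058·79) = 7900/129 ≈ 61.240
S = 1000/(7900/129) − 10 = 500/79 in ≈ 6.329 in
Ia = 0.2·(500/79) = 100/79 in ≈ 1.266 in
P − Ia = 11.950 − 1.266 = 16881/1580 ≈ 10.684 in (> 0, runoff occurs)
Runoff Q = (P−Ia)²/(P−Ia+S) = (10.684)²/(10.684+6.329) = 284968161/42471980 ≈ 6.710 in

Q = 284968161/42471980 in ≈ 6.710 in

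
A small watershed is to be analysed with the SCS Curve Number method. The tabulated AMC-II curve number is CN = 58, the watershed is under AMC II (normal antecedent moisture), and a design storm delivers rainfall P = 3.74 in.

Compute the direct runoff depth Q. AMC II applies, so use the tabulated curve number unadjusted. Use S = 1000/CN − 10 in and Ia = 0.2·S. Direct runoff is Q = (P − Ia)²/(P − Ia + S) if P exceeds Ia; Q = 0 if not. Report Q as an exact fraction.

Q = 11042329/20043350 in ≈ 0.551 in

CN(II) = 58; AMC II needs no correction.
Max retention: S = 1000/58 − 10 = 210/29 in (≈ 7.241 in)
Initial abstraction Ia = S/5 = (210/29)/5 = 42/29 ≈ 1.448 in
Excess rainfall: 3.740 − 1.448 = 2.292 in; P > Ia so Q > 0
Q: (3323/1450)² ÷ (13823/1450) = 11042329/20043350 in (≈ 0.551 in)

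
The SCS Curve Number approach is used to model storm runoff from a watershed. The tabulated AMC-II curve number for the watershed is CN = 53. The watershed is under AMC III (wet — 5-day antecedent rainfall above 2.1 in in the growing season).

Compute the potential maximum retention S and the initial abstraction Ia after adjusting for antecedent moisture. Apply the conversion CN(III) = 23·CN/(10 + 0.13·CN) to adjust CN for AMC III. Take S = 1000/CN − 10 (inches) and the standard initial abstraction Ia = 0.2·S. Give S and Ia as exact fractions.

Wet (AMC III): CN(III) = 23·53/(10 + 0.13·53) = 1219/(1689/100) = 121900/1689 ≈ 72.173
Retention S: 1000/CN − 10 with CN=72.173 → S = 4700/1219 ≈ 3.856 in
Ia = 0.2·(4700/1219) = 940/1219 in ≈ 0.771 in

S = 4700/1219 in ≈ 3.856 in; Ia = 940/1219 in ≈ 0.771 in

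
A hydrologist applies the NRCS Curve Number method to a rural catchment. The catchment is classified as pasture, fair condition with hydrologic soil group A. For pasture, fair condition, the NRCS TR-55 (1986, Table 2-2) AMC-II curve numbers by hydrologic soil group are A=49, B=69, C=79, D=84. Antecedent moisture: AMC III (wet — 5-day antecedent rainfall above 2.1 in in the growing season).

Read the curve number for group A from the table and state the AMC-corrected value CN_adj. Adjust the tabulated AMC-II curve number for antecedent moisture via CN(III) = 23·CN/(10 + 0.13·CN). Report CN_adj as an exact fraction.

CN_adj = 112700/1637 ≈ 68.845

NRCS table: pasture, fair condition, soil group A → CN(II) = 49
CN(III) from CN(II)=49: (23·49)/(10 + 0.13·49) = 112700/1637 ≈ 68.845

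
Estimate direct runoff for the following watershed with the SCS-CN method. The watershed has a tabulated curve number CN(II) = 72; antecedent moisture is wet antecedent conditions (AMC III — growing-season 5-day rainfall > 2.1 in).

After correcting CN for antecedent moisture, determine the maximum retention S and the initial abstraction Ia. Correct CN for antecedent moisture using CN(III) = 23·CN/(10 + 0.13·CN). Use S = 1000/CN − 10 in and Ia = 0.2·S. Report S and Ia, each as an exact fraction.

CN(III) from CN(II)=72: (23·72)/(10 + 0.13·72) = 10350/121 ≈ 85.537
Max retention: S = 1000/(10350/121) − 10 = 350/207 in (≈ 1.691 in)
Ia = 0.2S: 0.2·1.691 = 0.338 in (exactly 70/207)

S = 350/207 in ≈ 1.691 in; Ia = 70/207 in ≈ 0.338 in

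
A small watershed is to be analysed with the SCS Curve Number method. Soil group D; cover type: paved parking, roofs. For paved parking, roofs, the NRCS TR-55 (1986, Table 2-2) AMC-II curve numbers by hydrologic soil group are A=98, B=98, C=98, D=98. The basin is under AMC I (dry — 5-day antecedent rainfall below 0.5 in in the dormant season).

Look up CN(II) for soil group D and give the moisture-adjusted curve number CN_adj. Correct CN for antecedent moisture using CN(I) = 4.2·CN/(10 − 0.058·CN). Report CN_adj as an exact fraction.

CN_adj = 102900/1079 ≈ 95.366

NRCS table: paved parking, roofs, soil group D → CN(II) = 98
Dry (AMC I): CN(I) = 4.2·98/(10 − 0.058·98) = (2058/5)/(1079/250) = 102900/1079 ≈ 95.366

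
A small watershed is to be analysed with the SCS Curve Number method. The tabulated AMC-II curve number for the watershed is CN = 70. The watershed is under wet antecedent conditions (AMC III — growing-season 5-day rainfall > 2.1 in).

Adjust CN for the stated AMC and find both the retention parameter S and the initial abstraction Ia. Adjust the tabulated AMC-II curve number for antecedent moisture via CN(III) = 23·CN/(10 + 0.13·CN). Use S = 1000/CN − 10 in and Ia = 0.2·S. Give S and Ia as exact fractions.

Adjust CN=70 to AMC III: 23·70/(10 + 0.13·70) → 1610 ÷ (191/10) = 16100/191 ≈ 84.293
S = 1000/(16100/191) − 10 = 300/161 in ≈ 1.863 in
Ia = 0.2·(300/161) = 60/161 in ≈ 0.373 in

S = 300/161 in ≈ 1.863 in; Ia = 60/161 in ≈ 0.373 in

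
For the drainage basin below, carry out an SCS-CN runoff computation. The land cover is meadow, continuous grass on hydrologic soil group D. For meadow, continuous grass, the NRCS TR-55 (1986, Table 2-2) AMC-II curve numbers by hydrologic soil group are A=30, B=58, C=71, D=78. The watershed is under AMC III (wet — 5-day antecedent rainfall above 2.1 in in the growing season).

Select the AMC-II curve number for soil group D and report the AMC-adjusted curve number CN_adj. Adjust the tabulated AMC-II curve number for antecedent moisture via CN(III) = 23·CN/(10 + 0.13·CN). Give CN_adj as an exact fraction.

CN_adj = 89700/1007 ≈ 89.076

NRCS table: meadow, continuous grass, soil group D → CN(II) = 78
Wet (AMC III): CN(III) = 23·78/(10 + 0.13·78) = 1794/(1007/50) = 89700/1007 ≈ 89.076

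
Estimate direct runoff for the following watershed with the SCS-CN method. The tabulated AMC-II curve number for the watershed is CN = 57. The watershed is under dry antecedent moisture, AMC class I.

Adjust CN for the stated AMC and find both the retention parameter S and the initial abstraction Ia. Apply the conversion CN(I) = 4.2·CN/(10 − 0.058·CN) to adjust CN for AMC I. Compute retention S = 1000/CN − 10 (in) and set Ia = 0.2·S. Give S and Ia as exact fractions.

S = 21500/1197 in ≈ 17.962 in; Ia = 4300/1197 in ≈ 3.592 in

Dry (AMC I): CN(I) = 4.2·57/(10 − 0.058·57) = (1197/5)/(3347/500) = 119700/3347 ≈ 35.763
S = 1000/(119700/3347) − 10 = 21500/1197 in ≈ 17.962 in
Ia = 0.2·(21500/1197) = 4300/1197 in ≈ 3.592 in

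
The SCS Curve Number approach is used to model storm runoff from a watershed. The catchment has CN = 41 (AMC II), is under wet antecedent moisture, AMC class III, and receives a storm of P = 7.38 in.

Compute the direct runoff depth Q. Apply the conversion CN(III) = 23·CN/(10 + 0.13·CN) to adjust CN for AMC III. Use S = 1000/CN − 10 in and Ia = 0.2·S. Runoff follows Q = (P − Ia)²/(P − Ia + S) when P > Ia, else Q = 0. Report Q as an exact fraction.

CN(III) from CN(II)=41: (23·41)/(10 + 0.13·41) = 94300/1533 ≈ 61.513
Retention S: 1000/CN − 10 with CN=61.513 → S = 5900/943 ≈ 6.257 in
Ia = 0.2·(5900/943) = 1180/943 in ≈ 1.251 in
Excess rainfall: 7.380 − 1.251 = 6.129 in; P > Ia so Q > 0
Q: (288967/47150)² ÷ (583967/47150) = 83501927089/27534044050 in (≈ 3.033 in)

Q = 83501927089/27534044050 in ≈ 3.033 in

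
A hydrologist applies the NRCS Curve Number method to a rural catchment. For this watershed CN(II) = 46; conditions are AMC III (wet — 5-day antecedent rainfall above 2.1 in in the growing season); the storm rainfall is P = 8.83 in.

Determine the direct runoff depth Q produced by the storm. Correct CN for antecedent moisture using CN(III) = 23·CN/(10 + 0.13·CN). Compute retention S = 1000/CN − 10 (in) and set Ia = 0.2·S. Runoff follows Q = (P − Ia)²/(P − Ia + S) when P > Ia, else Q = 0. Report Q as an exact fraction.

Q = 170657393449/36136360300 in ≈ 4.723 in

Wet (AMC III): CN(III) = 23·46/(10 + 0.13·46) = 1058/(799/50) = 52900/799 ≈ 66.208
Retention S: 1000/CN − 10 with CN=66.208 → S = 2700/529 ≈ 5.104 in
Ia = 0.2S: 0.2·5.104 = 1.021 in (exactly 540/529)
P − Ia = 8.830 − 1.021 = 413107/52900 ≈ 7.809 in (> 0, runoff occurs)
Q = (413107/52900)²/((413107/52900) + 2700/529) = (170657393449/2798410000)/(683107/52900) = 170657393449/36136360300 in ≈ 4.723 in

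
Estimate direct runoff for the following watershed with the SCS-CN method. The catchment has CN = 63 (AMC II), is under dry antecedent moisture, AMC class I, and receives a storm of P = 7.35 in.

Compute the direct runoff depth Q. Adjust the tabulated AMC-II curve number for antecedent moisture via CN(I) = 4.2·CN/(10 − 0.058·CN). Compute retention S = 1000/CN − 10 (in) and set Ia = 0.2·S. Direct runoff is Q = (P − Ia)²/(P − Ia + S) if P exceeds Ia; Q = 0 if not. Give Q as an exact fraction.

Q = 14515671361/12978127260 in ≈ 1.118 in

CN(I) from CN(II)=63: (4.2·63)/(10 − 0.058·63) = 132300/3173 ≈ 41.696
Max retention: S = 1000/(132300/3173) − 10 = 18500/1323 in (≈ 13.983 in)
Initial abstraction Ia = S/5 = (18500/1323)/5 = 3700/1323 ≈ 2.797 in
Excess rainfall: 7.350 − 2.797 = 4.553 in; P > Ia so Q > 0
Q = (120481/26460)²/((120481/26460) + 18500/1323) = (14515671361/700131600)/(490481/26460) = 14515671361/12978127260 in ≈ 1.118 in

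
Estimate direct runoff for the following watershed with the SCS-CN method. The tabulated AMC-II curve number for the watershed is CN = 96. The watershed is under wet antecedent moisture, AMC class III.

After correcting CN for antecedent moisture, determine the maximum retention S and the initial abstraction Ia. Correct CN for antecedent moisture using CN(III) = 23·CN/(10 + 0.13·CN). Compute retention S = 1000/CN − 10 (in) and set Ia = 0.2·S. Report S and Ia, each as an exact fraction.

Adjust CN=96 to AMC III: 23·96/(10 + 0.13·96) → 2208 ÷ (562/25) = 27600/281 ≈ 98.221
S = 1000/(27600/281) − 10 = 25/138 in ≈ 0.181 in
Ia = 0.2·(25/138) = 5/138 in ≈ 0.036 in

S = 25/138 in ≈ 0.181 in; Ia = 5/138 in ≈ 0.036 in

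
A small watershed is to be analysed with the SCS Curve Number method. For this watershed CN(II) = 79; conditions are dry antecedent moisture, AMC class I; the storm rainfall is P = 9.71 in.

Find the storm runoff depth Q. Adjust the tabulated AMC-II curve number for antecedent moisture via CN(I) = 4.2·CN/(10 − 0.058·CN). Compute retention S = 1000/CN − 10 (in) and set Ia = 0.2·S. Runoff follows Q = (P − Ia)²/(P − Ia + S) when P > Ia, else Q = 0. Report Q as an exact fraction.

Q = 4450090681/922001100 in ≈ 4.827 in

Dry (AMC I): CN(I) = 4.2·79/(10 − 0.058·79) = (1659/5)/(2709/500) = 7900/129 ≈ 61.240
Max retention: S = 1000/(7900/129) − 10 = 500/79 in (≈ 6.329 in)
Initial abstraction Ia = S/5 = (500/79)/5 = 100/79 ≈ 1.266 in
P − Ia = 9.710 − 1.266 = 66709/7900 ≈ 8.444 in (> 0, runoff occurs)
Q: (66709/7900)² ÷ (116709/7900) = 4450090681/922001100 in (≈ 4.827 in)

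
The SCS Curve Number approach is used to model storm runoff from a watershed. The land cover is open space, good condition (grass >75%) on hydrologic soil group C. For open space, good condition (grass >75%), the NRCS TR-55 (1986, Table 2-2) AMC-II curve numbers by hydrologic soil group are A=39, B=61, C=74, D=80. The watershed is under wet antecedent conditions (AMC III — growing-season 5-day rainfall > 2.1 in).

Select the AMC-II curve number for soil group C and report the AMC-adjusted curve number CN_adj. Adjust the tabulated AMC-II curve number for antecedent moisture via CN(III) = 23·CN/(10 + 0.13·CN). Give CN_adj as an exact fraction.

CN_adj = 85100/981 ≈ 86.748

NRCS table: open space, good condition (grass >75%), soil group C → CN(II) = 74
Wet (AMC III): CN(III) = 23·74/(10 + 0.13·74) = 1702/(981/50) = 85100/981 ≈ 86.748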